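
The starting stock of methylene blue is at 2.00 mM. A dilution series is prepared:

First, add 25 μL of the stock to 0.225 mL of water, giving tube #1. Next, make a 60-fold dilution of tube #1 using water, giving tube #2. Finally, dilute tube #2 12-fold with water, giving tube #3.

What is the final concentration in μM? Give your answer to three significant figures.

Step 1: 25 μL + 0.225 mL = 250 μL total → factor 250/25 = 10
Step 2: 60-fold → factor 60
Step 3: 12-fold → factor 12
Overall dilution factor = 10 × 60 × 12 = 7200
Final = 2.00 mM / 7200 = 0.0002778 mM = 0.278 μM

0.278 μM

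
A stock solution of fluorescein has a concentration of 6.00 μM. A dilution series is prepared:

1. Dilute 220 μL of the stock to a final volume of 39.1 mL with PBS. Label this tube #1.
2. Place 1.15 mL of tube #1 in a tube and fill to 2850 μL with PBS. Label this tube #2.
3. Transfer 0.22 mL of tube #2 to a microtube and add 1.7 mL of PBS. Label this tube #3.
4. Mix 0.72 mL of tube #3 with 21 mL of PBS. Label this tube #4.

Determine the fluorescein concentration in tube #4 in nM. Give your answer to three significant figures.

Step 1: 220 μL brought to 39.1 mL → factor 39100/220 = 177.73
Step 2: 1.15 mL brought to 2850 μL → factor 2.85/1.15 = 2.4783
Step 3: 0.22 mL + 1.7 mL = 1.92 mL total → factor 1.92/0.22 = 8.7273
Step 4: 0.72 mL + 21 mL = 21.72 mL total → factor 21.72/0.72 = 30.167
Overall dilution factor = 177.73 × 2.4783 × 8.7273 × 30.167 = 1.1596 × 10^5
Final = 6.00 μM / 1.1596 × 10^5 = 5.174 × 10^-5 μM = 0.0517 nM

0.0517 nM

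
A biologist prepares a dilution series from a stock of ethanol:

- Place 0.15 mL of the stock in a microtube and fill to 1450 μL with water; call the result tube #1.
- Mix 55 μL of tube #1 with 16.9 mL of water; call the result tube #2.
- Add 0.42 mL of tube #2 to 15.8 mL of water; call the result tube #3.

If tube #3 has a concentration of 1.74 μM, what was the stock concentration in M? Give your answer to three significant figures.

Step 1: 0.15 mL brought to 1450 μL → factor 1.45/0.15 = 9.6667
Step 2: 55 μL + 16.9 mL = 16955 μL total → factor 16955/55 = 308.27
Step 3: 0.42 mL + 15.8 mL = 16.22 mL total → factor 16.22/0.42 = 38.619
Overall dilution factor = 9.6667 × 308.27 × 38.619 = 1.1508 × 10^5
Stock = 1.74 μM × 1.1508 × 10^5 = 2.002 × 10^5 μM = 0.200 M

0.200 M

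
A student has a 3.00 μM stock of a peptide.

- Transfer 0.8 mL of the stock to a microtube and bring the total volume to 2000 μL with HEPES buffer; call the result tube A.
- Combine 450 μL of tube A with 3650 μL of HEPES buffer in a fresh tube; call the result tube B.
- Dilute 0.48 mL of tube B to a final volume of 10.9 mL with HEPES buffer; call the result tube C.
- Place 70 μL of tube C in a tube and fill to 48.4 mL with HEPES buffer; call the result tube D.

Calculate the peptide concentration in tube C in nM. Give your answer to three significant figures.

Step 1: 0.8 mL brought to 2000 μL → factor 2/0.8 = 2.5
Step 2: 450 μL + 3650 μL = 4100 μL total → factor 4100/450 = 9.1111
Step 3: 0.48 mL brought to 10.9 mL → factor 10.9/0.48 = 22.708
Dilution factor through tube C = 2.5 × 9.1111 × 22.708 = 517.25
[tube C] = 3.00 μM / 517.25 = 0.005800 μM = 5.80 nM

5.80 nM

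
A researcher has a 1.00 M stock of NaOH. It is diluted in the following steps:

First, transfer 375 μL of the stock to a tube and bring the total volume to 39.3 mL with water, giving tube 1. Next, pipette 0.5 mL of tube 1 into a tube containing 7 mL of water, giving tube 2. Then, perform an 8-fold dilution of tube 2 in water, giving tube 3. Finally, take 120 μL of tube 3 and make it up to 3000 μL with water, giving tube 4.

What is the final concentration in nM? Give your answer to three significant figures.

Step 1: 375 μL brought to 39.3 mL → factor 39300/375 = 104.8
Step 2: 0.5 mL + 7 mL = 7.5 mL total → factor 7.5/0.5 = 15
Step 3: 8-fold → factor 8
Step 4: 120 μL brought to 3000 μL → factor 3000/120 = 25
Overall dilution factor = 104.8 × 15 × 8 × 25 = 3.144 × 10^5
Final = 1.00 M / 3.144 × 10^5 = 3.181 × 10^-6 M = 3.18 × 10^3 nM

3.18 × 10^3 nM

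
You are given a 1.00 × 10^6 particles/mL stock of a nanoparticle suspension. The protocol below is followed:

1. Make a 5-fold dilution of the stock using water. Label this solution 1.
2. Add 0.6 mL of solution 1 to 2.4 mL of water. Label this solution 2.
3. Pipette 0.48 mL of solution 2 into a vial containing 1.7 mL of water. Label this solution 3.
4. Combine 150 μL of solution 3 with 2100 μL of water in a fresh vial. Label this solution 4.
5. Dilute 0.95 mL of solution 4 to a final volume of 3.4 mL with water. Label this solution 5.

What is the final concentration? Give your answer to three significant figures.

164 particles/mL

Step 1: 5-fold → factor 5
Step 2: 0.6 mL + 2.4 mL = 3 mL total → factor 3/0.6 = 5
Step 3: 0.48 mL + 1.7 mL = 2.18 mL total → factor 2.18/0.48 = 4.5417
Step 4: 150 μL + 2100 μL = 2250 μL total → factor 2250/150 = 15
Step 5: 0.95 mL brought to 3.4 mL → factor 3.4/0.95 = 3.5789
Overall dilution factor = 5 × 5 × 4.5417 × 15 × 3.5789 = 6095.4
Final = 1.00 × 10^6 particles/mL / 6095.4 = 164 particles/mL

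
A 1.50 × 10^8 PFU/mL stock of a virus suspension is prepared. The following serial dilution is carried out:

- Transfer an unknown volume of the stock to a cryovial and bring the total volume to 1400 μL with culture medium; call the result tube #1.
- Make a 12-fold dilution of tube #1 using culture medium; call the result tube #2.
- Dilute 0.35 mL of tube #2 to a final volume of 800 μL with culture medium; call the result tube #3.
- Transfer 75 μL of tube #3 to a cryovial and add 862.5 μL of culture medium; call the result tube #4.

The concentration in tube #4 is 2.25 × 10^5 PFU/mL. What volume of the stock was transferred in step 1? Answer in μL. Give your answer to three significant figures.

Step 1: v brought to 1400 μL → factor = 1400 μL/v
Step 2: 12-fold → factor 12
Step 3: 0.35 mL brought to 800 μL → factor 0.8/0.35 = 2.2857
Step 4: 75 μL + 862.5 μL = 937.5 μL total → factor 937.5/75 = 12.5
Product of known-step factors = 342.86
Overall factor = 1.50 × 10^8 PFU/mL / (2.25 × 10^5 PFU/mL) = 666.67
Step-1 factor = 666.67 / 342.86 = 1.9444
v = 1400 μL / 1.9444 = 720 μL

720 μL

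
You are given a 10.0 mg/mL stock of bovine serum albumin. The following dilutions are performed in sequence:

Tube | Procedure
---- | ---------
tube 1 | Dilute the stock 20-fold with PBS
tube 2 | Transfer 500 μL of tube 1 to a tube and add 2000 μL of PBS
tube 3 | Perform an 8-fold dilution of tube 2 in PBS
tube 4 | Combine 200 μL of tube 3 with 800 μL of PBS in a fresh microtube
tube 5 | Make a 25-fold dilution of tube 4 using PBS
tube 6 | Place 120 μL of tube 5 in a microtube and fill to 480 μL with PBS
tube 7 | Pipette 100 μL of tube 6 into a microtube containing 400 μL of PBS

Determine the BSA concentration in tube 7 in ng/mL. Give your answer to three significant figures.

Step 1: 20-fold → factor 20
Step 2: 500 μL + 2000 μL = 2500 μL total → factor 2500/500 = 5
Step 3: 8-fold → factor 8
Step 4: 200 μL + 800 μL = 1000 μL total → factor 1000/200 = 5
Step 5: 25-fold → factor 25
Step 6: 120 μL brought to 480 μL → factor 480/120 = 4
Step 7: 100 μL + 400 μL = 500 μL total → factor 500/100 = 5
Overall dilution factor = 20 × 5 × 8 × 5 × 25 × 4 × 5 = 2 × 10^6
Final = 10.0 mg/mL / 2 × 10^6 = 5.000 × 10^-6 mg/mL = 5.00 ng/mL

5.00 ng/mL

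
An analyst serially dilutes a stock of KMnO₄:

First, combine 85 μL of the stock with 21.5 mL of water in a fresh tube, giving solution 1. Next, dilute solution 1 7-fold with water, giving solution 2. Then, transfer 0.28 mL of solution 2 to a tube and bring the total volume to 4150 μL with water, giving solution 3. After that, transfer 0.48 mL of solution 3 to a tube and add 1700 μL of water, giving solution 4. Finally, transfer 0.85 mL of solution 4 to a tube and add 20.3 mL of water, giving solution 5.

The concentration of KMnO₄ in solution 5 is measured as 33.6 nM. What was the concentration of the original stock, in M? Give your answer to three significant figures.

Step 1: 85 μL + 21.5 mL = 21585 μL total → factor 21585/85 = 253.94
Step 2: 7-fold → factor 7
Step 3: 0.28 mL brought to 4150 μL → factor 4.15/0.28 = 14.821
Step 4: 0.48 mL + 1700 μL = 2.18 mL total → factor 2.18/0.48 = 4.5417
Step 5: 0.85 mL + 20.3 mL = 21.15 mL total → factor 21.15/0.85 = 24.882
Overall dilution factor = 253.94 × 7 × 14.821 × 4.5417 × 24.882 = 2.9773 × 10^6
Stock = 33.6 nM × 2.9773 × 10^6 = 1.000 × 10^8 nM = 0.100 M

0.100 M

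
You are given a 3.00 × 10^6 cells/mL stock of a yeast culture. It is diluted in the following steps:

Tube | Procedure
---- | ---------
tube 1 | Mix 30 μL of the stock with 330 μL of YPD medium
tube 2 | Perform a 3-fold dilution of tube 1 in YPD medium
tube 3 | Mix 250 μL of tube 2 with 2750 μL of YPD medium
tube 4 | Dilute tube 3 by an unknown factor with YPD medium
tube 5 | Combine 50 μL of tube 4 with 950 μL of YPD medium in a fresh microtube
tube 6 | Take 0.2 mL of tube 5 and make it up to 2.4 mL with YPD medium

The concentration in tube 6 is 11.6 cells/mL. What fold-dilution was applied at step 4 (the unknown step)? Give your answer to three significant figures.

2.49-fold

Step 1: 30 μL + 330 μL = 360 μL total → factor 360/30 = 12
Step 2: 3-fold → factor 3
Step 3: 250 μL + 2750 μL = 3000 μL total → factor 3000/250 = 12
Step 4: unknown factor x
Step 5: 50 μL + 950 μL = 1000 μL total → factor 1000/50 = 20
Step 6: 0.2 mL brought to 2.4 mL → factor 2.4/0.2 = 12
Product of known-step factors = 1.0368 × 10^5
Overall factor = 3.00 × 10^6 cells/mL / (11.6 cells/mL) = 2.5862 × 10^5
x = 2.5862 × 10^5 / 1.0368 × 10^5 = 2.49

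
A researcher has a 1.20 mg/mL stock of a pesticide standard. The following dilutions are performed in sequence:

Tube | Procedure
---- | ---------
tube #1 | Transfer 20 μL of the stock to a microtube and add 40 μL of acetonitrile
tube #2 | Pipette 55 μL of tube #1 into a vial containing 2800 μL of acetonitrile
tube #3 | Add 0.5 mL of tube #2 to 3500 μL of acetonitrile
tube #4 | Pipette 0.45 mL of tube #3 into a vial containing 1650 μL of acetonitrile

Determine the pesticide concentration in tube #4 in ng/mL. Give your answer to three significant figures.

206 ng/mL

Step 1: 20 μL + 40 μL = 60 μL total → factor 60/20 = 3
Step 2: 55 μL + 2800 μL = 2855 μL total → factor 2855/55 = 51.909
Step 3: 0.5 mL + 3500 μL = 4 mL total → factor 4/0.5 = 8
Step 4: 0.45 mL + 1650 μL = 2.1 mL total → factor 2.1/0.45 = 4.6667
Overall dilution factor = 3 × 51.909 × 8 × 4.6667 = 5813.8
Final = 1.20 mg/mL / 5813.8 = 0.0002064 mg/mL = 206 ng/mL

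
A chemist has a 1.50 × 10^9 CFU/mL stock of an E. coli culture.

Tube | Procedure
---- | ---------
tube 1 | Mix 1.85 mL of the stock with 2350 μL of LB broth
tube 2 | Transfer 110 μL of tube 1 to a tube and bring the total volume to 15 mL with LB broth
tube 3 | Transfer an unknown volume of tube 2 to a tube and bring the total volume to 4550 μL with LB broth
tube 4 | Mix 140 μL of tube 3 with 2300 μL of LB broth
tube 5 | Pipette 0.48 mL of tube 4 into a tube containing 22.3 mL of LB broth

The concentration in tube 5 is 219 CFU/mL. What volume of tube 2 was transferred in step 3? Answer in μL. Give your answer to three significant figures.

Step 1: 1.85 mL + 2350 μL = 4.2 mL total → factor 4.2/1.85 = 2.2703
Step 2: 110 μL brought to 15 mL → factor 15000/110 = 136.36
Step 3: v brought to 4550 μL → factor = 4550 μL/v
Step 4: 140 μL + 2300 μL = 2440 μL total → factor 2440/140 = 17.429
Step 5: 0.48 mL + 22.3 mL = 22.78 mL total → factor 22.78/0.48 = 47.458
Product of known-step factors = 2.5607 × 10^5
Overall factor = 1.50 × 10^9 CFU/mL / (219 CFU/mL) = 6.8493 × 10^6
Step-3 factor = 6.8493 × 10^6 / 2.5607 × 10^5 = 26.748
v = 4550 μL / 26.748 = 170 μL

170 μL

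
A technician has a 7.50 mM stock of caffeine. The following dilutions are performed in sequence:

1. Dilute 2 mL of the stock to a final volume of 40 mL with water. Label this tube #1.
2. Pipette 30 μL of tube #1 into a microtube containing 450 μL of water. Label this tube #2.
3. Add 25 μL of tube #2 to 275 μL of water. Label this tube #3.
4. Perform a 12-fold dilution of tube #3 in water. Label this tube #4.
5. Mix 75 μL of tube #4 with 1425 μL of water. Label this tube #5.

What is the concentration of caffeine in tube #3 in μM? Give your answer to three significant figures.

Step 1: 2 mL brought to 40 mL → factor 40/2 = 20
Step 2: 30 μL + 450 μL = 480 μL total → factor 480/30 = 16
Step 3: 25 μL + 275 μL = 300 μL total → factor 300/25 = 12
Dilution factor through tube #3 = 20 × 16 × 12 = 3840
[tube #3] = 7.50 mM / 3840 = 0.001953 mM = 1.95 μM

1.95 μM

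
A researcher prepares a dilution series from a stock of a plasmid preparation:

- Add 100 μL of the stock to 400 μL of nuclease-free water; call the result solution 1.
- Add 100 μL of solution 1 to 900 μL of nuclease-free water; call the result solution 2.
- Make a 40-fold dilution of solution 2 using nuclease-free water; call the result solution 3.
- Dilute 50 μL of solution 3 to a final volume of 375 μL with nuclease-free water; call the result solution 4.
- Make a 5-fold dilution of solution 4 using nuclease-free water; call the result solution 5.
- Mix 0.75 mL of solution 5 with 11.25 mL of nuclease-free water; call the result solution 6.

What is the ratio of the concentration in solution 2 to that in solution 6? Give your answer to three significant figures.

Step 1: 100 μL + 400 μL = 500 μL total → factor 500/100 = 5
Step 2: 100 μL + 900 μL = 1000 μL total → factor 1000/100 = 10
Step 3: 40-fold → factor 40
Step 4: 50 μL brought to 375 μL → factor 375/50 = 7.5
Step 5: 5-fold → factor 5
Step 6: 0.75 mL + 11.25 mL = 12 mL total → factor 12/0.75 = 16
Dilution factor to solution 2 = 50; to solution 6 = 1.2 × 10^6
[solution 2]/[solution 6] = (factor to solution 6)/(factor to solution 2) = 1.2 × 10^6/50 = 2.40 × 10^4

2.40 × 10^4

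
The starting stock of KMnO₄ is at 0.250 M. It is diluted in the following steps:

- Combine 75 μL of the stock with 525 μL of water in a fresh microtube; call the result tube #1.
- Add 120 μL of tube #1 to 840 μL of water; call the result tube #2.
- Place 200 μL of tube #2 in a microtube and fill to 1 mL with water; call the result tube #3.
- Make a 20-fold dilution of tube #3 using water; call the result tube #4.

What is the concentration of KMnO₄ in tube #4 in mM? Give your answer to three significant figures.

0.0391 mM

Step 1: 75 μL + 525 μL = 600 μL total → factor 600/75 = 8
Step 2: 120 μL + 840 μL = 960 μL total → factor 960/120 = 8
Step 3: 200 μL brought to 1 mL → factor 1000/200 = 5
Step 4: 20-fold → factor 20
Overall dilution factor = 8 × 8 × 5 × 20 = 6400
Final = 0.250 M / 6400 = 3.906 × 10^-5 M = 0.0391 mM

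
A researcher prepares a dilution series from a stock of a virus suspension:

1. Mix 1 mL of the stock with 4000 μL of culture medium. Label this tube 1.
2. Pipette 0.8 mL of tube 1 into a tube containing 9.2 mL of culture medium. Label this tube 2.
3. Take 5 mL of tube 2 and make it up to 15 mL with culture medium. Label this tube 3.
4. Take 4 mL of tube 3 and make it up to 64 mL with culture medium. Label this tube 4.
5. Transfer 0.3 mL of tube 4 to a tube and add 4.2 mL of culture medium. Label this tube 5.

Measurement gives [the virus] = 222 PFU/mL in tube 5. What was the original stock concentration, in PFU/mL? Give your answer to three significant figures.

Step 1: 1 mL + 4000 μL = 5 mL total → factor 5/1 = 5
Step 2: 0.8 mL + 9.2 mL = 10 mL total → factor 10/0.8 = 12.5
Step 3: 5 mL brought to 15 mL → factor 15/5 = 3
Step 4: 4 mL brought to 64 mL → factor 64/4 = 16
Step 5: 0.3 mL + 4.2 mL = 4.5 mL total → factor 4.5/0.3 = 15
Overall dilution factor = 5 × 12.5 × 3 × 16 × 15 = 45000
Stock = 222 PFU/mL × 45000 = 9.99 × 10^6 PFU/mL

9.99 × 10^6 PFU/mL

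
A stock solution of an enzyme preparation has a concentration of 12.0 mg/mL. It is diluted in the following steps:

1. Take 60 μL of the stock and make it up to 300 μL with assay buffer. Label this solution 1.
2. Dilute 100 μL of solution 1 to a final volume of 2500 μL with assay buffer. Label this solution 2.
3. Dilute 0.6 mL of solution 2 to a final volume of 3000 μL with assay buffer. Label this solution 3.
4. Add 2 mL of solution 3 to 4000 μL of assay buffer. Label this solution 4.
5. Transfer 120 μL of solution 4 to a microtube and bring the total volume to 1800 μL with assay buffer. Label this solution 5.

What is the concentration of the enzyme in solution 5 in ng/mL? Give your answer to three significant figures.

Step 1: 60 μL brought to 300 μL → factor 300/60 = 5
Step 2: 100 μL brought to 2500 μL → factor 2500/100 = 25
Step 3: 0.6 mL brought to 3000 μL → factor 3/0.6 = 5
Step 4: 2 mL + 4000 μL = 6 mL total → factor 6/2 = 3
Step 5: 120 μL brought to 1800 μL → factor 1800/120 = 15
Overall dilution factor = 5 × 25 × 5 × 3 × 15 = 28125
Final = 12.0 mg/mL / 28125 = 0.0004267 mg/mL = 427 ng/mL

427 ng/mL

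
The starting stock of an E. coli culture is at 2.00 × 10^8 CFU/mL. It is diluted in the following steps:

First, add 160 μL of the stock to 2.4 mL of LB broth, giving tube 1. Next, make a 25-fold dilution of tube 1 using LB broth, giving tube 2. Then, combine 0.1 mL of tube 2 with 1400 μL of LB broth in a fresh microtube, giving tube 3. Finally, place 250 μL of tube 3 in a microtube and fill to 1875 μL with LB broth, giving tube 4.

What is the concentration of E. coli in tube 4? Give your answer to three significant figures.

Step 1: 160 μL + 2.4 mL = 2560 μL total → factor 2560/160 = 16
Step 2: 25-fold → factor 25
Step 3: 0.1 mL + 1400 μL = 1.5 mL total → factor 1.5/0.1 = 15
Step 4: 250 μL brought to 1875 μL → factor 1875/250 = 7.5
Overall dilution factor = 16 × 25 × 15 × 7.5 = 45000
Final = 2.00 × 10^8 CFU/mL / 45000 = 4.44 × 10^3 CFU/mL

4.44 × 10^3 CFU/mL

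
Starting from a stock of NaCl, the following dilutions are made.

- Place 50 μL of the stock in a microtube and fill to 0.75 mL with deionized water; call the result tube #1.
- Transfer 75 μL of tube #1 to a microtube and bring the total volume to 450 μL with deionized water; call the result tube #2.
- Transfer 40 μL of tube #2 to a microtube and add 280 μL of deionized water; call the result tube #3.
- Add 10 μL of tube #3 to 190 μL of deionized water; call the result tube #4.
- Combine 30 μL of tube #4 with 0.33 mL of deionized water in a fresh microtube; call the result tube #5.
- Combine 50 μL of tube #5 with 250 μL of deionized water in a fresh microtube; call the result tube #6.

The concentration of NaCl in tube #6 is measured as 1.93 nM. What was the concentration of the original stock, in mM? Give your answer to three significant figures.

Step 1: 50 μL brought to 0.75 mL → factor 750/50 = 15
Step 2: 75 μL brought to 450 μL → factor 450/75 = 6
Step 3: 40 μL + 280 μL = 320 μL total → factor 320/40 = 8
Step 4: 10 μL + 190 μL = 200 μL total → factor 200/10 = 20
Step 5: 30 μL + 0.33 mL = 360 μL total → factor 360/30 = 12
Step 6: 50 μL + 250 μL = 300 μL total → factor 300/50 = 6
Overall dilution factor = 15 × 6 × 8 × 20 × 12 × 6 = 1.0368 × 10^6
Stock = 1.93 nM × 1.0368 × 10^6 = 2.001 × 10^6 nM = 2.00 mM

2.00 mM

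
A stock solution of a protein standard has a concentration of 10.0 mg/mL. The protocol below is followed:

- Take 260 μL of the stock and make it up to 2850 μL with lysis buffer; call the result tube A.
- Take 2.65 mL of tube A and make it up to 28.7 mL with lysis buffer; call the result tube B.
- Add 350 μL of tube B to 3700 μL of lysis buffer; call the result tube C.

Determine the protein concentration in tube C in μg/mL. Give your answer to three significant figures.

Step 1: 260 μL brought to 2850 μL → factor 2850/260 = 10.962
Step 2: 2.65 mL brought to 28.7 mL → factor 28.7/2.65 = 10.83
Step 3: 350 μL + 3700 μL = 4050 μL total → factor 4050/350 = 11.571
Overall dilution factor = 10.962 × 10.83 × 11.571 = 1373.7
Final = 10.0 mg/mL / 1373.7 = 0.007280 mg/mL = 7.28 μg/mL

7.28 μg/mL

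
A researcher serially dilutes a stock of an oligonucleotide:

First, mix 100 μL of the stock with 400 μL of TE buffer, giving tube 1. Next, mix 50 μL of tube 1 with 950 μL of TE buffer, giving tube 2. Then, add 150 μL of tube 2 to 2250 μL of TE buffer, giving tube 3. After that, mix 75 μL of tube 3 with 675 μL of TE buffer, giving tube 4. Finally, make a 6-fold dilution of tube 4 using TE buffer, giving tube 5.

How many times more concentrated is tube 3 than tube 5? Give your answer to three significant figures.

60.0

Step 1: 100 μL + 400 μL = 500 μL total → factor 500/100 = 5
Step 2: 50 μL + 950 μL = 1000 μL total → factor 1000/50 = 20
Step 3: 150 μL + 2250 μL = 2400 μL total → factor 2400/150 = 16
Step 4: 75 μL + 675 μL = 750 μL total → factor 750/75 = 10
Step 5: 6-fold → factor 6
Dilution factor to tube 3 = 1600; to tube 5 = 96000
[tube 3]/[tube 5] = (factor to tube 5)/(factor to tube 3) = 96000/1600 = 60.0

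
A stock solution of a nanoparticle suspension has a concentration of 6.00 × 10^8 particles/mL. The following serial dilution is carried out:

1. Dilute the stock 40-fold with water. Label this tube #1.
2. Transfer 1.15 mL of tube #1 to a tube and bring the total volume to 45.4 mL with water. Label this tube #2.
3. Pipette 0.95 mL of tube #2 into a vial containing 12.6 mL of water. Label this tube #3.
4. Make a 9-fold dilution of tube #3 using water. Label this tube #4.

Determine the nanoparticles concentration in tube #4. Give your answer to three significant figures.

Step 1: 40-fold → factor 40
Step 2: 1.15 mL brought to 45.4 mL → factor 45.4/1.15 = 39.478
Step 3: 0.95 mL + 12.6 mL = 13.55 mL total → factor 13.55/0.95 = 14.263
Step 4: 9-fold → factor 9
Overall dilution factor = 40 × 39.478 × 14.263 × 9 = 2.0271 × 10^5
Final = 6.00 × 10^8 particles/mL / 2.0271 × 10^5 = 2.96 × 10^3 particles/mL

2.96 × 10^3 particles/mL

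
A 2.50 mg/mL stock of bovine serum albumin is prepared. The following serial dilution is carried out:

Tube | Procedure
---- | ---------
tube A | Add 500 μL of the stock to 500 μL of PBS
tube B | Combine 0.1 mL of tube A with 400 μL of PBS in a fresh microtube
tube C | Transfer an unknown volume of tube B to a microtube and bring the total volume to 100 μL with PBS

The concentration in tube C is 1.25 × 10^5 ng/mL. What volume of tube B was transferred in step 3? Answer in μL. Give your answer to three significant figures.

Step 1: 500 μL + 500 μL = 1000 μL total → factor 1000/500 = 2
Step 2: 0.1 mL + 400 μL = 0.5 mL total → factor 0.5/0.1 = 5
Step 3: v brought to 100 μL → factor = 100 μL/v
Product of known-step factors = 10
Overall factor = 2.50 mg/mL / (1.25 × 10^5 ng/mL) = 20
Step-3 factor = 20 / 10 = 2
v = 100 μL / 2 = 50.0 μL

50.0 μL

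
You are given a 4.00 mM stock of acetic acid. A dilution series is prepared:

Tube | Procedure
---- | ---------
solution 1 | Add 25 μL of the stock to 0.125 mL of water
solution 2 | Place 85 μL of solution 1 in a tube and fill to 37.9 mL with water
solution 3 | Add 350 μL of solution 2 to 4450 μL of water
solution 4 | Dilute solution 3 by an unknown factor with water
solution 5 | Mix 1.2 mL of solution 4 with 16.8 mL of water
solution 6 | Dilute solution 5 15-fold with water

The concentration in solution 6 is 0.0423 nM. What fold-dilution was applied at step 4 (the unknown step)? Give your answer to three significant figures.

11.5-fold

Step 1: 25 μL + 0.125 mL = 150 μL total → factor 150/25 = 6
Step 2: 85 μL brought to 37.9 mL → factor 37900/85 = 445.88
Step 3: 350 μL + 4450 μL = 4800 μL total → factor 4800/350 = 13.714
Step 4: unknown factor x
Step 5: 1.2 mL + 16.8 mL = 18 mL total → factor 18/1.2 = 15
Step 6: 15-fold → factor 15
Product of known-step factors = 8.2552 × 10^6
Overall factor = 4.00 mM / (0.0423 nM) = 9.4563 × 10^7
x = 9.4563 × 10^7 / 8.2552 × 10^6 = 11.5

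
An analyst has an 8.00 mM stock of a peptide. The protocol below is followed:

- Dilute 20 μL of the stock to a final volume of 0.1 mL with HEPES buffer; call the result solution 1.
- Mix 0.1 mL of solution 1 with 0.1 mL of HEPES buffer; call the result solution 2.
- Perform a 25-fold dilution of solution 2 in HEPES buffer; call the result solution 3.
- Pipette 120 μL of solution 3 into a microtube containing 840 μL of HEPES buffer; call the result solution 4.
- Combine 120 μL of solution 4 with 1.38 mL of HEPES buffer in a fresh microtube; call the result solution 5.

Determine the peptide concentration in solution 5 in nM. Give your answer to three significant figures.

Step 1: 20 μL brought to 0.1 mL → factor 100/20 = 5
Step 2: 0.1 mL + 0.1 mL = 0.2 mL total → factor 0.2/0.1 = 2
Step 3: 25-fold → factor 25
Step 4: 120 μL + 840 μL = 960 μL total → factor 960/120 = 8
Step 5: 120 μL + 1.38 mL = 1500 μL total → factor 1500/120 = 12.5
Overall dilution factor = 5 × 2 × 25 × 8 × 12.5 = 25000
Final = 8.00 mM / 25000 = 0.0003200 mM = 320 nM

320 nM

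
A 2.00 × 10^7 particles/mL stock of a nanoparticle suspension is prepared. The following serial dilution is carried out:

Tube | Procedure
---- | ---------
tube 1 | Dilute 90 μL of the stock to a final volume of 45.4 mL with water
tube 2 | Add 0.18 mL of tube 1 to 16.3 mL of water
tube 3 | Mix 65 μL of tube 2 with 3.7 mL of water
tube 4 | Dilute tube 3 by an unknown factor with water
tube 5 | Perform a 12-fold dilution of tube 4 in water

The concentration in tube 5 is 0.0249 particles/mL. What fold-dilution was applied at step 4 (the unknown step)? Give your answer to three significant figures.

Step 1: 90 μL brought to 45.4 mL → factor 45400/90 = 504.44
Step 2: 0.18 mL + 16.3 mL = 16.48 mL total → factor 16.48/0.18 = 91.556
Step 3: 65 μL + 3.7 mL = 3765 μL total → factor 3765/65 = 57.923
Step 4: unknown factor x
Step 5: 12-fold → factor 12
Product of known-step factors = 3.2102 × 10^7
Overall factor = 2.00 × 10^7 particles/mL / (0.0249 particles/mL) = 8.0321 × 10^8
x = 8.0321 × 10^8 / 3.2102 × 10^7 = 25.0

25.0-fold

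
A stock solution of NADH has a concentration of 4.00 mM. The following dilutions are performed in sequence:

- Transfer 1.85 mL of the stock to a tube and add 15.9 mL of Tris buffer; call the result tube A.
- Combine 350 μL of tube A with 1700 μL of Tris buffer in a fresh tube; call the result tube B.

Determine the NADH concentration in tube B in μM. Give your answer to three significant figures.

71.2 μM

Step 1: 1.85 mL + 15.9 mL = 17.75 mL total → factor 17.75/1.85 = 9.5946
Step 2: 350 μL + 1700 μL = 2050 μL total → factor 2050/350 = 5.8571
Overall dilution factor = 9.5946 × 5.8571 = 56.197
Final = 4.00 mM / 56.197 = 0.07118 mM = 71.2 μM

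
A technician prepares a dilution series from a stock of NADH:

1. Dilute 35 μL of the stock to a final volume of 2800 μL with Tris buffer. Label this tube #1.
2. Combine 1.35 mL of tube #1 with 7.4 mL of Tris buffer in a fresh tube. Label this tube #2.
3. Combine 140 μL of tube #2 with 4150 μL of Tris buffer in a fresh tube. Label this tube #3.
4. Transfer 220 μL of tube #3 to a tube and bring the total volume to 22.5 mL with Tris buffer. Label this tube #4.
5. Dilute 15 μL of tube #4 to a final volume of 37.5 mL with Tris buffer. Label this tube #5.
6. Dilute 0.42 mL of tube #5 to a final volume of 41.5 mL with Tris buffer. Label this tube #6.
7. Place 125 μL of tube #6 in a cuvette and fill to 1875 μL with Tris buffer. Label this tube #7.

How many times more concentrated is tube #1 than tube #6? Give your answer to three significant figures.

Step 1: 35 μL brought to 2800 μL → factor 2800/35 = 80
Step 2: 1.35 mL + 7.4 mL = 8.75 mL total → factor 8.75/1.35 = 6.4815
Step 3: 140 μL + 4150 μL = 4290 μL total → factor 4290/140 = 30.643
Step 4: 220 μL brought to 22.5 mL → factor 22500/220 = 102.27
Step 5: 15 μL brought to 37.5 mL → factor 37500/15 = 2500
Step 6: 0.42 mL brought to 41.5 mL → factor 41.5/0.42 = 98.81
Dilution factor to tube #1 = 80; to tube #6 = 4.0141 × 10^11
[tube #1]/[tube #6] = (factor to tube #6)/(factor to tube #1) = 4.0141 × 10^11/80 = 5.02 × 10^9

5.02 × 10^9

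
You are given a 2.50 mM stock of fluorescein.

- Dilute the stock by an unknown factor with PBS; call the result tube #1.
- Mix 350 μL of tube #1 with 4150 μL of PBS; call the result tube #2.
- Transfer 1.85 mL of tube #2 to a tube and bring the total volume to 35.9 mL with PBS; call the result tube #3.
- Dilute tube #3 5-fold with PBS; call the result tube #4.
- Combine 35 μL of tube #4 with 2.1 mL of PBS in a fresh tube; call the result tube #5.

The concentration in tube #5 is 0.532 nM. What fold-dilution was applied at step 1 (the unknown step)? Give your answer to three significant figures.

Step 1: unknown factor x
Step 2: 350 μL + 4150 μL = 4500 μL total → factor 4500/350 = 12.857
Step 3: 1.85 mL brought to 35.9 mL → factor 35.9/1.85 = 19.405
Step 4: 5-fold → factor 5
Step 5: 35 μL + 2.1 mL = 2135 μL total → factor 2135/35 = 61
Product of known-step factors = 76097
Overall factor = 2.50 mM / (0.532 nM) = 4.6992 × 10^6
x = 4.6992 × 10^6 / 76097 = 61.8

61.8-fold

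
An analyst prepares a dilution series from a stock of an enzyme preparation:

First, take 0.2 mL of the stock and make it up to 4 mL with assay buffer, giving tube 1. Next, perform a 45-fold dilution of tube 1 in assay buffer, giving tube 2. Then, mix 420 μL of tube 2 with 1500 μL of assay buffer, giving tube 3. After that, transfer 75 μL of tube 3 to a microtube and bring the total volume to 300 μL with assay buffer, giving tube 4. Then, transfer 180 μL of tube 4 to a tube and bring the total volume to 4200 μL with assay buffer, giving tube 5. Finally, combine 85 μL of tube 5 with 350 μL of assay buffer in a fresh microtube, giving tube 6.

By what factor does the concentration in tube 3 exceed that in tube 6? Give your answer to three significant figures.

Step 1: 0.2 mL brought to 4 mL → factor 4/0.2 = 20
Step 2: 45-fold → factor 45
Step 3: 420 μL + 1500 μL = 1920 μL total → factor 1920/420 = 4.5714
Step 4: 75 μL brought to 300 μL → factor 300/75 = 4
Step 5: 180 μL brought to 4200 μL → factor 4200/180 = 23.333
Step 6: 85 μL + 350 μL = 435 μL total → factor 435/85 = 5.1176
Dilution factor to tube 3 = 4114.3; to tube 6 = 1.9652 × 10^6
[tube 3]/[tube 6] = (factor to tube 6)/(factor to tube 3) = 1.9652 × 10^6/4114.3 = 478

478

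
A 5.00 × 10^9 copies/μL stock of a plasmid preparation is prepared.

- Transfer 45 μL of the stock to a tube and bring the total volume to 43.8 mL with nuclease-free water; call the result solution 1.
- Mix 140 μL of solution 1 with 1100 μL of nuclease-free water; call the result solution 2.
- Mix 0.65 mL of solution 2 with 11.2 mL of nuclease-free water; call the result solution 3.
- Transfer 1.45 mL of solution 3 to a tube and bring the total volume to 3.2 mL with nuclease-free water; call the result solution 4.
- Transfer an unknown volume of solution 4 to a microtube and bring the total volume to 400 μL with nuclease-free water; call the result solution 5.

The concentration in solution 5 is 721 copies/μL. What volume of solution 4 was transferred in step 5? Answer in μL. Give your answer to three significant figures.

Step 1: 45 μL brought to 43.8 mL → factor 43800/45 = 973.33
Step 2: 140 μL + 1100 μL = 1240 μL total → factor 1240/140 = 8.8571
Step 3: 0.65 mL + 11.2 mL = 11.85 mL total → factor 11.85/0.65 = 18.231
Step 4: 1.45 mL brought to 3.2 mL → factor 3.2/1.45 = 2.2069
Step 5: v brought to 400 μL → factor = 400 μL/v
Product of known-step factors = 3.4685 × 10^5
Overall factor = 5.00 × 10^9 copies/μL / (721 copies/μL) = 6.9348 × 10^6
Step-5 factor = 6.9348 × 10^6 / 3.4685 × 10^5 = 19.994
v = 400 μL / 19.994 = 20.0 μL

20.0 μL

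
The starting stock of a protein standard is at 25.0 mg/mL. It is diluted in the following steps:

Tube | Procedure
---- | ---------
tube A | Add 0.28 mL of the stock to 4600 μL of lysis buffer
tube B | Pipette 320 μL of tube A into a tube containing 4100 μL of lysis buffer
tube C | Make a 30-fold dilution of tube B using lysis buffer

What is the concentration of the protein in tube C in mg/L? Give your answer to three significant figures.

3.46 mg/L

Step 1: 0.28 mL + 4600 μL = 4.88 mL total → factor 4.88/0.28 = 17.429
Step 2: 320 μL + 4100 μL = 4420 μL total → factor 4420/320 = 13.812
Step 3: 30-fold → factor 30
Overall dilution factor = 17.429 × 13.812 × 30 = 7222
Final = 25.0 mg/mL / 7222 = 0.003462 mg/mL = 3.46 mg/L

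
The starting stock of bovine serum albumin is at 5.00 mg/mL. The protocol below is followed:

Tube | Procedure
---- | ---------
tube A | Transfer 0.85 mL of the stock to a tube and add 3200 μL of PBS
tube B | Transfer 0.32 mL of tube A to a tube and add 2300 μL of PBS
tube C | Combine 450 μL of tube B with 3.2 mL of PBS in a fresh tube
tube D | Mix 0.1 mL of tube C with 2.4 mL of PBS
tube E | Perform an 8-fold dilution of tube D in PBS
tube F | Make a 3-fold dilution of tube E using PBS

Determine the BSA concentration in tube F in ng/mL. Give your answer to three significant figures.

26.3 ng/mL

Step 1: 0.85 mL + 3200 μL = 4.05 mL total → factor 4.05/0.85 = 4.7647
Step 2: 0.32 mL + 2300 μL = 2.62 mL total → factor 2.62/0.32 = 8.1875
Step 3: 450 μL + 3.2 mL = 3650 μL total → factor 3650/450 = 8.1111
Step 4: 0.1 mL + 2.4 mL = 2.5 mL total → factor 2.5/0.1 = 25
Step 5: 8-fold → factor 8
Step 6: 3-fold → factor 3
Overall dilution factor = 4.7647 × 8.1875 × 8.1111 × 25 × 8 × 3 = 1.8985 × 10^5
Final = 5.00 mg/mL / 1.8985 × 10^5 = 2.634 × 10^-5 mg/mL = 26.3 ng/mL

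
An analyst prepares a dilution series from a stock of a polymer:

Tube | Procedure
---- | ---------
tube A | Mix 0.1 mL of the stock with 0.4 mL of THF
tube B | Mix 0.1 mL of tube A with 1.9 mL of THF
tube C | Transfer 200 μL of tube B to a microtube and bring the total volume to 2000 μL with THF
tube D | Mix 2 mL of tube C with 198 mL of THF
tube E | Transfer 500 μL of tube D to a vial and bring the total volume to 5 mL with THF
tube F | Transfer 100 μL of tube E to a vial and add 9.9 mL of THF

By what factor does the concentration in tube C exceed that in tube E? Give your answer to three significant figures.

1.00 × 10^3

Step 1: 0.1 mL + 0.4 mL = 0.5 mL total → factor 0.5/0.1 = 5
Step 2: 0.1 mL + 1.9 mL = 2 mL total → factor 2/0.1 = 20
Step 3: 200 μL brought to 2000 μL → factor 2000/200 = 10
Step 4: 2 mL + 198 mL = 200 mL total → factor 200/2 = 100
Step 5: 500 μL brought to 5 mL → factor 5000/500 = 10
Dilution factor to tube C = 1000; to tube E = 1 × 10^6
[tube C]/[tube E] = (factor to tube E)/(factor to tube C) = 1 × 10^6/1000 = 1.00 × 10^3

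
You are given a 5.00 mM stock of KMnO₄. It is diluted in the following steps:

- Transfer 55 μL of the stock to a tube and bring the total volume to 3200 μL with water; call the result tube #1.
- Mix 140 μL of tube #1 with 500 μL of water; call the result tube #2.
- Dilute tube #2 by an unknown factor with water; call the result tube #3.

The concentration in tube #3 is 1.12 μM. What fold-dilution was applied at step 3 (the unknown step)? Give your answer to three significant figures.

Step 1: 55 μL brought to 3200 μL → factor 3200/55 = 58.182
Step 2: 140 μL + 500 μL = 640 μL total → factor 640/140 = 4.5714
Step 3: unknown factor x
Product of known-step factors = 265.97
Overall factor = 5.00 mM / (1.12 μM) = 4464.3
x = 4464.3 / 265.97 = 16.8

16.8-fold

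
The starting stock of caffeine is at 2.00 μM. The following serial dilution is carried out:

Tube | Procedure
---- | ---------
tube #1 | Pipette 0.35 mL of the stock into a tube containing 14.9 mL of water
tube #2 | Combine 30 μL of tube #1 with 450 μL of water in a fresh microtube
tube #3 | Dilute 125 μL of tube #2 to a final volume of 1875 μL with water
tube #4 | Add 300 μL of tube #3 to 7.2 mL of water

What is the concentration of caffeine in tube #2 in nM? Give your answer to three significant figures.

Step 1: 0.35 mL + 14.9 mL = 15.25 mL total → factor 15.25/0.35 = 43.571
Step 2: 30 μL + 450 μL = 480 μL total → factor 480/30 = 16
Dilution factor through tube #2 = 43.571 × 16 = 697.14
[tube #2] = 2.00 μM / 697.14 = 0.002869 μM = 2.87 nM

2.87 nM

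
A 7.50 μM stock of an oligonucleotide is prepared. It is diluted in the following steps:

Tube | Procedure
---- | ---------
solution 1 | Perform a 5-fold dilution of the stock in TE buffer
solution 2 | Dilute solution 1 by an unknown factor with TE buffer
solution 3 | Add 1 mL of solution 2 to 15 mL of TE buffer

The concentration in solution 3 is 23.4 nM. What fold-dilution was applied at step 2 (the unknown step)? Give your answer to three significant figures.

Step 1: 5-fold → factor 5
Step 2: unknown factor x
Step 3: 1 mL + 15 mL = 16 mL total → factor 16/1 = 16
Product of known-step factors = 80
Overall factor = 7.50 μM / (23.4 nM) = 320.51
x = 320.51 / 80 = 4.01

4.01-fold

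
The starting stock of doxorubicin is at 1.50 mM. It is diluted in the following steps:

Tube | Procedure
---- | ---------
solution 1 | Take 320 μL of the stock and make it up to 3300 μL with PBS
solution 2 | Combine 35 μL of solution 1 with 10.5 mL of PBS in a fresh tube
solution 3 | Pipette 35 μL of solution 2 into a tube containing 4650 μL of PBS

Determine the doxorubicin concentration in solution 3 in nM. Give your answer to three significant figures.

3.61 nM

Step 1: 320 μL brought to 3300 μL → factor 3300/320 = 10.312
Step 2: 35 μL + 10.5 mL = 10535 μL total → factor 10535/35 = 301
Step 3: 35 μL + 4650 μL = 4685 μL total → factor 4685/35 = 133.86
Overall dilution factor = 10.312 × 301 × 133.86 = 4.155 × 10^5
Final = 1.50 mM / 4.155 × 10^5 = 3.610 × 10^-6 mM = 3.61 nM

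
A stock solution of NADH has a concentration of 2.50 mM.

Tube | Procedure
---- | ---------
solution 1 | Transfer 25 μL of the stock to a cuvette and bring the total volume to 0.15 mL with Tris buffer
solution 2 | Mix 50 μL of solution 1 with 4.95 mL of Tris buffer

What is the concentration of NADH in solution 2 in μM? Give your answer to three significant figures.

Step 1: 25 μL brought to 0.15 mL → factor 150/25 = 6
Step 2: 50 μL + 4.95 mL = 5000 μL total → factor 5000/50 = 100
Overall dilution factor = 6 × 100 = 600
Final = 2.50 mM / 600 = 0.004167 mM = 4.17 μM

4.17 μM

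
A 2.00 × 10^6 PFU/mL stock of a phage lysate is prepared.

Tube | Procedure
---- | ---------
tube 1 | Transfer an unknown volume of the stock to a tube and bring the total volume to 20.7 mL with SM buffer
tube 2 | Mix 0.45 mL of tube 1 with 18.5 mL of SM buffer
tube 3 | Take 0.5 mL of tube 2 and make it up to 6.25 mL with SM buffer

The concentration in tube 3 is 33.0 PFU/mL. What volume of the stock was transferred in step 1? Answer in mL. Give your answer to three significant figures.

0.180 mL

Step 1: v brought to 20.7 mL → factor = 20.7 mL/v
Step 2: 0.45 mL + 18.5 mL = 18.95 mL total → factor 18.95/0.45 = 42.111
Step 3: 0.5 mL brought to 6.25 mL → factor 6.25/0.5 = 12.5
Product of known-step factors = 526.39
Overall factor = 2.00 × 10^6 PFU/mL / (33.0 PFU/mL) = 60606
Step-1 factor = 60606 / 526.39 = 115.14
v = 20.7 mL / 115.14 = 0.180 mL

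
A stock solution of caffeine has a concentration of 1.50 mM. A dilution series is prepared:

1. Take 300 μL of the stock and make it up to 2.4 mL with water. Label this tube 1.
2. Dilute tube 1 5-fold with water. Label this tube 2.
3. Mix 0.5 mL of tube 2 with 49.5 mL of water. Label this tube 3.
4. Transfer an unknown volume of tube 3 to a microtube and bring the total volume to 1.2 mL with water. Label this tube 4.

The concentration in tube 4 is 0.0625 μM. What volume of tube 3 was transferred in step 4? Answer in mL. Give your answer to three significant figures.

0.200 mL

Step 1: 300 μL brought to 2.4 mL → factor 2400/300 = 8
Step 2: 5-fold → factor 5
Step 3: 0.5 mL + 49.5 mL = 50 mL total → factor 50/0.5 = 100
Step 4: v brought to 1.2 mL → factor = 1.2 mL/v
Product of known-step factors = 4000
Overall factor = 1.50 mM / (0.0625 μM) = 24000
Step-4 factor = 24000 / 4000 = 6
v = 1.2 mL / 6 = 0.200 mL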